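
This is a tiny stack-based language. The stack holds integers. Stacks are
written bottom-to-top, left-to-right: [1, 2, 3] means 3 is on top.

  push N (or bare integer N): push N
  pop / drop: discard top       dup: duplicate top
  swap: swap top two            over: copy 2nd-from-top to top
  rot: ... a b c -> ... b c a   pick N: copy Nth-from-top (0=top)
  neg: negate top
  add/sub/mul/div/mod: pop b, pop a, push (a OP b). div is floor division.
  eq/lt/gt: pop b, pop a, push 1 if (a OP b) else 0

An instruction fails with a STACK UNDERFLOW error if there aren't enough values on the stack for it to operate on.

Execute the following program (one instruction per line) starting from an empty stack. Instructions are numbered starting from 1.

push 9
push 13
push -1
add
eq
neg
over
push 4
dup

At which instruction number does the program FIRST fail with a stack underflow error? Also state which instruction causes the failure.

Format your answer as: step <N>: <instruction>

Answer: step 7: over

Derivation:
Step 1 ('push 9'): stack = [9], depth = 1
Step 2 ('push 13'): stack = [9, 13], depth = 2
Step 3 ('push -1'): stack = [9, 13, -1], depth = 3
Step 4 ('add'): stack = [9, 12], depth = 2
Step 5 ('eq'): stack = [0], depth = 1
Step 6 ('neg'): stack = [0], depth = 1
Step 7 ('over'): needs 2 value(s) but depth is 1 — STACK UNDERFLOW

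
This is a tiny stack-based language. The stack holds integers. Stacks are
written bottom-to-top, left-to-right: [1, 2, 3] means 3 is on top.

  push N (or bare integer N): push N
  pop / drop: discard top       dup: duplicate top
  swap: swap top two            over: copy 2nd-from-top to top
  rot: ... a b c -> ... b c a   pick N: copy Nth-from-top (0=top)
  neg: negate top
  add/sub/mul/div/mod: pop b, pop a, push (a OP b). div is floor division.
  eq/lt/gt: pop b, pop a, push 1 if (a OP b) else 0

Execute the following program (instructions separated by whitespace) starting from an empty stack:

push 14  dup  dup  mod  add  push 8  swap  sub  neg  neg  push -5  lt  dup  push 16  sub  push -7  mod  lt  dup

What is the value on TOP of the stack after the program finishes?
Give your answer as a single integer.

After 'push 14': [14]
After 'dup': [14, 14]
After 'dup': [14, 14, 14]
After 'mod': [14, 0]
After 'add': [14]
After 'push 8': [14, 8]
After 'swap': [8, 14]
After 'sub': [-6]
After 'neg': [6]
After 'neg': [-6]
After 'push -5': [-6, -5]
After 'lt': [1]
After 'dup': [1, 1]
After 'push 16': [1, 1, 16]
After 'sub': [1, -15]
After 'push -7': [1, -15, -7]
After 'mod': [1, -1]
After 'lt': [0]
After 'dup': [0, 0]

Answer: 0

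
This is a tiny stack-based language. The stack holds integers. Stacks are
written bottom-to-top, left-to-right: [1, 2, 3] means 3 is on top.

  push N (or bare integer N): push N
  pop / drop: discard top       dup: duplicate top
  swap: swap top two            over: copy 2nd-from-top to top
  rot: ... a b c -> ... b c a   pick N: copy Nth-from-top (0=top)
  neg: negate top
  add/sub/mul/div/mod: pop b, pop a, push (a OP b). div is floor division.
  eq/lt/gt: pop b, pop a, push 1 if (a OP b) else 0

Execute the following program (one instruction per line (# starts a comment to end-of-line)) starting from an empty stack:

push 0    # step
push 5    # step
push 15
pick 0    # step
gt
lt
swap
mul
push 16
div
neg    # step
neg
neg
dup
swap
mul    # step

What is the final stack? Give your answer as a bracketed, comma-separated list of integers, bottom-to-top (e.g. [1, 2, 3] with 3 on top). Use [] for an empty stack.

Answer: [0]

Derivation:
After 'push 0': [0]
After 'push 5': [0, 5]
After 'push 15': [0, 5, 15]
After 'pick 0': [0, 5, 15, 15]
After 'gt': [0, 5, 0]
After 'lt': [0, 0]
After 'swap': [0, 0]
After 'mul': [0]
After 'push 16': [0, 16]
After 'div': [0]
After 'neg': [0]
After 'neg': [0]
After 'neg': [0]
After 'dup': [0, 0]
After 'swap': [0, 0]
After 'mul': [0]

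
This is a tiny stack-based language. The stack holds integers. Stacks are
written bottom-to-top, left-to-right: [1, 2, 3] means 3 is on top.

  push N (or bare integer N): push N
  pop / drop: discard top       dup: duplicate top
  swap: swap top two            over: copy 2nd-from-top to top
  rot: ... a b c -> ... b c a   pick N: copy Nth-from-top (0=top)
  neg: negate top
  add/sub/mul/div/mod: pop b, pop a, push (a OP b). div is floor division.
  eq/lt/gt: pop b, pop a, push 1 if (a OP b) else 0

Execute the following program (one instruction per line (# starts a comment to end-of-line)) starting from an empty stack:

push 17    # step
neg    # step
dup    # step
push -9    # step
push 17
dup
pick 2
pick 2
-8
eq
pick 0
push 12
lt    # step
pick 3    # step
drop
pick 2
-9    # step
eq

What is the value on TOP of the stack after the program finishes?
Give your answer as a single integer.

After 'push 17': [17]
After 'neg': [-17]
After 'dup': [-17, -17]
After 'push -9': [-17, -17, -9]
After 'push 17': [-17, -17, -9, 17]
After 'dup': [-17, -17, -9, 17, 17]
After 'pick 2': [-17, -17, -9, 17, 17, -9]
After 'pick 2': [-17, -17, -9, 17, 17, -9, 17]
After 'push -8': [-17, -17, -9, 17, 17, -9, 17, -8]
After 'eq': [-17, -17, -9, 17, 17, -9, 0]
After 'pick 0': [-17, -17, -9, 17, 17, -9, 0, 0]
After 'push 12': [-17, -17, -9, 17, 17, -9, 0, 0, 12]
After 'lt': [-17, -17, -9, 17, 17, -9, 0, 1]
After 'pick 3': [-17, -17, -9, 17, 17, -9, 0, 1, 17]
After 'drop': [-17, -17, -9, 17, 17, -9, 0, 1]
After 'pick 2': [-17, -17, -9, 17, 17, -9, 0, 1, -9]
After 'push -9': [-17, -17, -9, 17, 17, -9, 0, 1, -9, -9]
After 'eq': [-17, -17, -9, 17, 17, -9, 0, 1, 1]

Answer: 1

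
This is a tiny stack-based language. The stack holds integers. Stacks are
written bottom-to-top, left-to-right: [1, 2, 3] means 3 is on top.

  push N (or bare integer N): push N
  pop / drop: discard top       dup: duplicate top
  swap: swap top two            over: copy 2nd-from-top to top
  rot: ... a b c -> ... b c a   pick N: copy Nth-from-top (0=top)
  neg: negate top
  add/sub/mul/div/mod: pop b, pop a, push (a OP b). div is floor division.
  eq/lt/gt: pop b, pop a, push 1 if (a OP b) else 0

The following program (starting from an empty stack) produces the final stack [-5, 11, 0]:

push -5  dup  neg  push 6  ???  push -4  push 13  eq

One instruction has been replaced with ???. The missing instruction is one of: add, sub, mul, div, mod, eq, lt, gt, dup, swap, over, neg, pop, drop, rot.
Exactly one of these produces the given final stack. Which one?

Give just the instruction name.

Stack before ???: [-5, 5, 6]
Stack after ???:  [-5, 11]
The instruction that transforms [-5, 5, 6] -> [-5, 11] is: add

Answer: add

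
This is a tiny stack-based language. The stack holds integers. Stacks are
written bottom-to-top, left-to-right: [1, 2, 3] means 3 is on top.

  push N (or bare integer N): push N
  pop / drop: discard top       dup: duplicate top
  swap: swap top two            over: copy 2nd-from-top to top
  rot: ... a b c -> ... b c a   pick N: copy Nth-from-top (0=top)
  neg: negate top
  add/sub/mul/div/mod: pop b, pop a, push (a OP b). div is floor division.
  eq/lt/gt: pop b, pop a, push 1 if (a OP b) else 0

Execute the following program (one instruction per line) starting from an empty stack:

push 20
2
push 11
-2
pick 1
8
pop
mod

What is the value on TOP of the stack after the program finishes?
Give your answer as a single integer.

Answer: 9

Derivation:
After 'push 20': [20]
After 'push 2': [20, 2]
After 'push 11': [20, 2, 11]
After 'push -2': [20, 2, 11, -2]
After 'pick 1': [20, 2, 11, -2, 11]
After 'push 8': [20, 2, 11, -2, 11, 8]
After 'pop': [20, 2, 11, -2, 11]
After 'mod': [20, 2, 11, 9]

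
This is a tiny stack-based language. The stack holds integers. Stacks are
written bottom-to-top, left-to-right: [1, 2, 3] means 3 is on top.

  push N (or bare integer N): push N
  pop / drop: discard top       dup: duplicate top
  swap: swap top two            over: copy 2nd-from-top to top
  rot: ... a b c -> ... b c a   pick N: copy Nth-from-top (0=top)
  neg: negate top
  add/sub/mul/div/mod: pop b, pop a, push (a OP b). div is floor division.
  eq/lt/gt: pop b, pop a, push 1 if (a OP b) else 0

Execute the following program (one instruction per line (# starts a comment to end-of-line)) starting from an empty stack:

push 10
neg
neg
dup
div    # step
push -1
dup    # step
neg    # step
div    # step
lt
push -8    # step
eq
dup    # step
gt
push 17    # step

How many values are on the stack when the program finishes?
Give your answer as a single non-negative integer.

After 'push 10': stack = [10] (depth 1)
After 'neg': stack = [-10] (depth 1)
After 'neg': stack = [10] (depth 1)
After 'dup': stack = [10, 10] (depth 2)
After 'div': stack = [1] (depth 1)
After 'push -1': stack = [1, -1] (depth 2)
After 'dup': stack = [1, -1, -1] (depth 3)
After 'neg': stack = [1, -1, 1] (depth 3)
After 'div': stack = [1, -1] (depth 2)
After 'lt': stack = [0] (depth 1)
After 'push -8': stack = [0, -8] (depth 2)
After 'eq': stack = [0] (depth 1)
After 'dup': stack = [0, 0] (depth 2)
After 'gt': stack = [0] (depth 1)
After 'push 17': stack = [0, 17] (depth 2)

Answer: 2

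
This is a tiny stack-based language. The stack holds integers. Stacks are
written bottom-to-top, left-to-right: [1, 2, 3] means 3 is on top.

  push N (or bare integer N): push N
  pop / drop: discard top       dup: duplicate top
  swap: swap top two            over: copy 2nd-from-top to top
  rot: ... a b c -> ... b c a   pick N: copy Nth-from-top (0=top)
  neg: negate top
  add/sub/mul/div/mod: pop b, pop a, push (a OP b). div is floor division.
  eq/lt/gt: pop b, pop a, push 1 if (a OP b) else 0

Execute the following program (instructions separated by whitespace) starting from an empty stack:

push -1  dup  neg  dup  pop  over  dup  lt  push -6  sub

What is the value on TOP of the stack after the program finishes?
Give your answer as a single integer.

Answer: 6

Derivation:
After 'push -1': [-1]
After 'dup': [-1, -1]
After 'neg': [-1, 1]
After 'dup': [-1, 1, 1]
After 'pop': [-1, 1]
After 'over': [-1, 1, -1]
After 'dup': [-1, 1, -1, -1]
After 'lt': [-1, 1, 0]
After 'push -6': [-1, 1, 0, -6]
After 'sub': [-1, 1, 6]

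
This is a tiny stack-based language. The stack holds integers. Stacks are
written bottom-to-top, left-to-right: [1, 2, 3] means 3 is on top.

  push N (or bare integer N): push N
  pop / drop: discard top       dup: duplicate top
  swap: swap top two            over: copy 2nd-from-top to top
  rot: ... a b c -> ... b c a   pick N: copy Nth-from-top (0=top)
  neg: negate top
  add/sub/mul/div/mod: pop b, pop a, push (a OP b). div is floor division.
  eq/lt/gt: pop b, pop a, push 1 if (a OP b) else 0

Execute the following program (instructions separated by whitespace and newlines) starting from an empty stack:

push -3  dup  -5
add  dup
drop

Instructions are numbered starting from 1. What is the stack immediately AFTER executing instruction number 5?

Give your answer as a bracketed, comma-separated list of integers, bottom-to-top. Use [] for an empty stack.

Step 1 ('push -3'): [-3]
Step 2 ('dup'): [-3, -3]
Step 3 ('-5'): [-3, -3, -5]
Step 4 ('add'): [-3, -8]
Step 5 ('dup'): [-3, -8, -8]

Answer: [-3, -8, -8]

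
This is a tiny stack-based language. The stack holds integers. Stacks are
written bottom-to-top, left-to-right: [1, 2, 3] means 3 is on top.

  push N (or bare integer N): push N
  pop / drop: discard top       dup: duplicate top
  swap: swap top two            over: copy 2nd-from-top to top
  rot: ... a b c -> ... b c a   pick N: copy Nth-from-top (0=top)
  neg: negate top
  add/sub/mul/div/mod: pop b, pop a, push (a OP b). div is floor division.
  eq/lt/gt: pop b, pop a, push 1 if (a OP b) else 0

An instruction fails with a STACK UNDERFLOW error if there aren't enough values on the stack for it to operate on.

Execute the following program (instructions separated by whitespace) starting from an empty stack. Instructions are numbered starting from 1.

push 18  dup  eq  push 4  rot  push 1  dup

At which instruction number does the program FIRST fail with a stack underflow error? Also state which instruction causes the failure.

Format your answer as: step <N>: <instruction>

Step 1 ('push 18'): stack = [18], depth = 1
Step 2 ('dup'): stack = [18, 18], depth = 2
Step 3 ('eq'): stack = [1], depth = 1
Step 4 ('push 4'): stack = [1, 4], depth = 2
Step 5 ('rot'): needs 3 value(s) but depth is 2 — STACK UNDERFLOW

Answer: step 5: rot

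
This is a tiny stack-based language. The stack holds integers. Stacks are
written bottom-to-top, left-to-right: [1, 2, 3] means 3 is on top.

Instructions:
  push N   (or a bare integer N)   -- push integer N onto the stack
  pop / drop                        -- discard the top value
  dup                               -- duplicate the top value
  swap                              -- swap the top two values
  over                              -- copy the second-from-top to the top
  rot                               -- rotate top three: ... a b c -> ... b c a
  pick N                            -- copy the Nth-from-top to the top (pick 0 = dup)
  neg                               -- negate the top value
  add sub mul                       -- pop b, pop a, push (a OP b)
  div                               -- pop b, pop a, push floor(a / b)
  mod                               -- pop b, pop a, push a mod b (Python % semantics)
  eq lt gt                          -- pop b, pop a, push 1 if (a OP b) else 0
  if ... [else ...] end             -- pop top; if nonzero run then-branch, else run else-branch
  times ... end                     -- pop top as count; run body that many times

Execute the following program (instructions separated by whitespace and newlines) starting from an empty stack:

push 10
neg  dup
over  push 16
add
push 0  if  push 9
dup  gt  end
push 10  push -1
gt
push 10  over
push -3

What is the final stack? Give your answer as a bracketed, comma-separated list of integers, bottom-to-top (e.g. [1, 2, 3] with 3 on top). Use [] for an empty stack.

After 'push 10': [10]
After 'neg': [-10]
After 'dup': [-10, -10]
After 'over': [-10, -10, -10]
After 'push 16': [-10, -10, -10, 16]
After 'add': [-10, -10, 6]
After 'push 0': [-10, -10, 6, 0]
After 'if': [-10, -10, 6]
After 'push 10': [-10, -10, 6, 10]
After 'push -1': [-10, -10, 6, 10, -1]
After 'gt': [-10, -10, 6, 1]
After 'push 10': [-10, -10, 6, 1, 10]
After 'over': [-10, -10, 6, 1, 10, 1]
After 'push -3': [-10, -10, 6, 1, 10, 1, -3]

Answer: [-10, -10, 6, 1, 10, 1, -3]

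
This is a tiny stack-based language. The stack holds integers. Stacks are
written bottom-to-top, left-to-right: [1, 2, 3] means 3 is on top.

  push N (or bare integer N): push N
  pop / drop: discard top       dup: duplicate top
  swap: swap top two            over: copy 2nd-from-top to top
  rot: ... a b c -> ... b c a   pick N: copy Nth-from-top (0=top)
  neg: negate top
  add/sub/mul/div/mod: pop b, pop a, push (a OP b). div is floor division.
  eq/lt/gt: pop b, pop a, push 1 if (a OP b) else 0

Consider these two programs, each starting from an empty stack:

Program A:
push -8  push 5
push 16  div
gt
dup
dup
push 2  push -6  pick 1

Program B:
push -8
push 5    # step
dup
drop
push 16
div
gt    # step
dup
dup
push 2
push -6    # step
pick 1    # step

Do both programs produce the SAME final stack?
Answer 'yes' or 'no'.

Program A trace:
  After 'push -8': [-8]
  After 'push 5': [-8, 5]
  After 'push 16': [-8, 5, 16]
  After 'div': [-8, 0]
  After 'gt': [0]
  After 'dup': [0, 0]
  After 'dup': [0, 0, 0]
  After 'push 2': [0, 0, 0, 2]
  After 'push -6': [0, 0, 0, 2, -6]
  After 'pick 1': [0, 0, 0, 2, -6, 2]
Program A final stack: [0, 0, 0, 2, -6, 2]

Program B trace:
  After 'push -8': [-8]
  After 'push 5': [-8, 5]
  After 'dup': [-8, 5, 5]
  After 'drop': [-8, 5]
  After 'push 16': [-8, 5, 16]
  After 'div': [-8, 0]
  After 'gt': [0]
  After 'dup': [0, 0]
  After 'dup': [0, 0, 0]
  After 'push 2': [0, 0, 0, 2]
  After 'push -6': [0, 0, 0, 2, -6]
  After 'pick 1': [0, 0, 0, 2, -6, 2]
Program B final stack: [0, 0, 0, 2, -6, 2]
Same: yes

Answer: yes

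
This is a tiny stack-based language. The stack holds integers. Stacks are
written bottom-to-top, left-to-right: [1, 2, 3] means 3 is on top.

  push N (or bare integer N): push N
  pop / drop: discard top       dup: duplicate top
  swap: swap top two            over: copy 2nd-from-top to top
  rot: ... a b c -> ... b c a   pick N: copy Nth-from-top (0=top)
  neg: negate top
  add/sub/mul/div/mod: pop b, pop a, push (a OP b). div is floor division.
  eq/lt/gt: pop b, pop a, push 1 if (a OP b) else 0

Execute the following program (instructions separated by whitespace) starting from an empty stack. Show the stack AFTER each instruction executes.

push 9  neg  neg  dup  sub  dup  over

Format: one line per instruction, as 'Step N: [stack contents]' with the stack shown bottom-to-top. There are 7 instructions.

Step 1: [9]
Step 2: [-9]
Step 3: [9]
Step 4: [9, 9]
Step 5: [0]
Step 6: [0, 0]
Step 7: [0, 0, 0]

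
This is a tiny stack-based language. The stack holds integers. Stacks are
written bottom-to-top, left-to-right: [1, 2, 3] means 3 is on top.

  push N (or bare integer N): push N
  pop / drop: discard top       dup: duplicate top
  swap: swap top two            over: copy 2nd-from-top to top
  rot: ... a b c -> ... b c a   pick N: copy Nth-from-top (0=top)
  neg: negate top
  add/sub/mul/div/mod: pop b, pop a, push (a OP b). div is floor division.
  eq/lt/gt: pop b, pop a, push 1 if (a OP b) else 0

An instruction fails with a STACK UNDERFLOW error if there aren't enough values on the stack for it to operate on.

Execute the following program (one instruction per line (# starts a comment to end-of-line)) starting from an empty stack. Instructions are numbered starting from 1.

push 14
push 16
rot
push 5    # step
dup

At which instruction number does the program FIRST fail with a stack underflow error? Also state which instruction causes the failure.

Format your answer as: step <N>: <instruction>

Answer: step 3: rot

Derivation:
Step 1 ('push 14'): stack = [14], depth = 1
Step 2 ('push 16'): stack = [14, 16], depth = 2
Step 3 ('rot'): needs 3 value(s) but depth is 2 — STACK UNDERFLOW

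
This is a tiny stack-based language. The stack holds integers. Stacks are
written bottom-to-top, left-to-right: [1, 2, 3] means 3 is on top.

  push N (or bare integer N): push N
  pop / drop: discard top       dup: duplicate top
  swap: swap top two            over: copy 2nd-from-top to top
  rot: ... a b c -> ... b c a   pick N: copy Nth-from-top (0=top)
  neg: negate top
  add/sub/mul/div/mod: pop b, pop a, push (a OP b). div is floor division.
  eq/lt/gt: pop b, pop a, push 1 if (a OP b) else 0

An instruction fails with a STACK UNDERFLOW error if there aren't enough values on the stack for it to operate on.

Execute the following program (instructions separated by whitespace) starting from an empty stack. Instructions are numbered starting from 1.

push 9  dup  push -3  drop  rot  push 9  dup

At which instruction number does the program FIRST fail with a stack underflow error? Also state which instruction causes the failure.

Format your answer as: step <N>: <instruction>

Answer: step 5: rot

Derivation:
Step 1 ('push 9'): stack = [9], depth = 1
Step 2 ('dup'): stack = [9, 9], depth = 2
Step 3 ('push -3'): stack = [9, 9, -3], depth = 3
Step 4 ('drop'): stack = [9, 9], depth = 2
Step 5 ('rot'): needs 3 value(s) but depth is 2 — STACK UNDERFLOW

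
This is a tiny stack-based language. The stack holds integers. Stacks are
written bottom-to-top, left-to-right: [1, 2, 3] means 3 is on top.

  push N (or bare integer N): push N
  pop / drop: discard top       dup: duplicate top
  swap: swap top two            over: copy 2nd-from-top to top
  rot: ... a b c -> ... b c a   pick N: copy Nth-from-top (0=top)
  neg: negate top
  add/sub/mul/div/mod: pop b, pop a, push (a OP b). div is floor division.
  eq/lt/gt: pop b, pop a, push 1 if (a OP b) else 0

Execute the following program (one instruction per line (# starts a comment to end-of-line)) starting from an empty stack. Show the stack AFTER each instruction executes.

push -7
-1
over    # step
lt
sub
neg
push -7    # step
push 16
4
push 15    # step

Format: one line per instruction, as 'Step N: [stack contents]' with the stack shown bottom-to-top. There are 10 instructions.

Step 1: [-7]
Step 2: [-7, -1]
Step 3: [-7, -1, -7]
Step 4: [-7, 0]
Step 5: [-7]
Step 6: [7]
Step 7: [7, -7]
Step 8: [7, -7, 16]
Step 9: [7, -7, 16, 4]
Step 10: [7, -7, 16, 4, 15]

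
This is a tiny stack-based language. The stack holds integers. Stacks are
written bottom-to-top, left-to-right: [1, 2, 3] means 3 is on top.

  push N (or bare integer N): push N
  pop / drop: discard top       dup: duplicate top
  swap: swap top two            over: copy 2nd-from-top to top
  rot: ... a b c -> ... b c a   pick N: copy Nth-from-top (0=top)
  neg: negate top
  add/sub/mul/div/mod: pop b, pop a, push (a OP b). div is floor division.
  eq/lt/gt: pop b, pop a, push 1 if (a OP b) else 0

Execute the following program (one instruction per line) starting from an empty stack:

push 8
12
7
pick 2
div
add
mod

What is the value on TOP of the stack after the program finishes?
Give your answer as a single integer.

Answer: 8

Derivation:
After 'push 8': [8]
After 'push 12': [8, 12]
After 'push 7': [8, 12, 7]
After 'pick 2': [8, 12, 7, 8]
After 'div': [8, 12, 0]
After 'add': [8, 12]
After 'mod': [8]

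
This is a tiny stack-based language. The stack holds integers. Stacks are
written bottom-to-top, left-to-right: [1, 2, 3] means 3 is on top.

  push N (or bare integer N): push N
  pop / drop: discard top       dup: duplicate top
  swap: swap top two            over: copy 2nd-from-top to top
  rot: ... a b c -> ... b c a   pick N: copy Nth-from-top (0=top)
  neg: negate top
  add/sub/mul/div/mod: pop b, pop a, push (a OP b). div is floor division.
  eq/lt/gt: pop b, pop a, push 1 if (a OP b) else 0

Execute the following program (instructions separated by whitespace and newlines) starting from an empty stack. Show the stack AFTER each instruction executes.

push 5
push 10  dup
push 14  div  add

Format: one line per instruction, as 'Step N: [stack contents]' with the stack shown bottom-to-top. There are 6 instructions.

Step 1: [5]
Step 2: [5, 10]
Step 3: [5, 10, 10]
Step 4: [5, 10, 10, 14]
Step 5: [5, 10, 0]
Step 6: [5, 10]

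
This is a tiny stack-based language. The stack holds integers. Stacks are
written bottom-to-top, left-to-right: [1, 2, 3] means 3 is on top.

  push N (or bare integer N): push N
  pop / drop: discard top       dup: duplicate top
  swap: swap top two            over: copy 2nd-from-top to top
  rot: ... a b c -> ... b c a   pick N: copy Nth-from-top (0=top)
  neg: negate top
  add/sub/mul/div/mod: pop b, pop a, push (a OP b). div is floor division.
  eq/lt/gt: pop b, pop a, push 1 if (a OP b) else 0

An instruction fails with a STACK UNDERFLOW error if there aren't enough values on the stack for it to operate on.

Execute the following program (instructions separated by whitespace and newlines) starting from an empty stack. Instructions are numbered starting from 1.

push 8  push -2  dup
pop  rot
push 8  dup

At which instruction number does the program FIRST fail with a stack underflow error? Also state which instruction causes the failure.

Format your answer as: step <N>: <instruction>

Answer: step 5: rot

Derivation:
Step 1 ('push 8'): stack = [8], depth = 1
Step 2 ('push -2'): stack = [8, -2], depth = 2
Step 3 ('dup'): stack = [8, -2, -2], depth = 3
Step 4 ('pop'): stack = [8, -2], depth = 2
Step 5 ('rot'): needs 3 value(s) but depth is 2 — STACK UNDERFLOW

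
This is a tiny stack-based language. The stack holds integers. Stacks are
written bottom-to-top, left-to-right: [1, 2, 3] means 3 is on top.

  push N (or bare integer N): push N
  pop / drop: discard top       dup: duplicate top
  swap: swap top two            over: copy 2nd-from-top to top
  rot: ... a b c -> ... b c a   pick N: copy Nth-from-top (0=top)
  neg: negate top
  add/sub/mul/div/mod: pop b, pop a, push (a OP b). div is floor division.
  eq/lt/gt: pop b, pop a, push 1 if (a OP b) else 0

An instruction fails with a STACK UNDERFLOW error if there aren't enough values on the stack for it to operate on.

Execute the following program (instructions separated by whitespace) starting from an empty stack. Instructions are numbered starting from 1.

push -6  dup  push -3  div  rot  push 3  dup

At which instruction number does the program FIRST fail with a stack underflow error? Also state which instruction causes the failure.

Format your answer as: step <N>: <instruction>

Step 1 ('push -6'): stack = [-6], depth = 1
Step 2 ('dup'): stack = [-6, -6], depth = 2
Step 3 ('push -3'): stack = [-6, -6, -3], depth = 3
Step 4 ('div'): stack = [-6, 2], depth = 2
Step 5 ('rot'): needs 3 value(s) but depth is 2 — STACK UNDERFLOW

Answer: step 5: rot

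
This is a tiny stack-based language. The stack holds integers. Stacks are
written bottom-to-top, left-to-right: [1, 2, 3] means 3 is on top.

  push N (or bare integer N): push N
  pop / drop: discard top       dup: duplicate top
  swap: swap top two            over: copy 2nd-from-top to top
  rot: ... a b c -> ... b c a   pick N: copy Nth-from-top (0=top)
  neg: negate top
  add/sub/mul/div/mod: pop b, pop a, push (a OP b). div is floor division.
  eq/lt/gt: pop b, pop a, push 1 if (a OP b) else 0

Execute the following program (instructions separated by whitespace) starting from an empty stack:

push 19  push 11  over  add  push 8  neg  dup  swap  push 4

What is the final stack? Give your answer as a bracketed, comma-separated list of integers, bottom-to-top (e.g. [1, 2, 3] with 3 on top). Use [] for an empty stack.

After 'push 19': [19]
After 'push 11': [19, 11]
After 'over': [19, 11, 19]
After 'add': [19, 30]
After 'push 8': [19, 30, 8]
After 'neg': [19, 30, -8]
After 'dup': [19, 30, -8, -8]
After 'swap': [19, 30, -8, -8]
After 'push 4': [19, 30, -8, -8, 4]

Answer: [19, 30, -8, -8, 4]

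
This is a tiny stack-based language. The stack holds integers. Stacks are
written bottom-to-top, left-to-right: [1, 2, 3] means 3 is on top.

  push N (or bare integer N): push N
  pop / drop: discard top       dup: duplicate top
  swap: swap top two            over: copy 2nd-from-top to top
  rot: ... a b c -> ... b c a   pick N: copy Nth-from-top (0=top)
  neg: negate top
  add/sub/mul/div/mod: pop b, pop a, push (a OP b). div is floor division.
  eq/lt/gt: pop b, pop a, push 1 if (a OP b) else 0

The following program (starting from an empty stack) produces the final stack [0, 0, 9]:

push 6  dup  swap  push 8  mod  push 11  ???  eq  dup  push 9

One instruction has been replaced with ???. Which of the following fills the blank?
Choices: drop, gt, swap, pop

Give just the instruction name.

Stack before ???: [6, 6, 11]
Stack after ???:  [6, 0]
Checking each choice:
  drop: produces [1, 1, 9]
  gt: MATCH
  swap: produces [6, 0, 0, 9]
  pop: produces [1, 1, 9]


Answer: gt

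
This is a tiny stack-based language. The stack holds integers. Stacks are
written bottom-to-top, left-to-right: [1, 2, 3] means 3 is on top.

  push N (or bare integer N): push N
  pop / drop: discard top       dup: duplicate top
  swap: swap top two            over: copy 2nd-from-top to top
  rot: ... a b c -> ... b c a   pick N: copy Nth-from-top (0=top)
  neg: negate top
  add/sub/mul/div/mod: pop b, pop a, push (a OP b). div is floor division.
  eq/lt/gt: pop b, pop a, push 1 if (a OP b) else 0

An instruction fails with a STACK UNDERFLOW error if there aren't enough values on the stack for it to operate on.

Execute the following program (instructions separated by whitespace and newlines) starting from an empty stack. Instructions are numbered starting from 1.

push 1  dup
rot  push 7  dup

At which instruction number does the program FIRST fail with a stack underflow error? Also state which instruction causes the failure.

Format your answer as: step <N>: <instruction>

Step 1 ('push 1'): stack = [1], depth = 1
Step 2 ('dup'): stack = [1, 1], depth = 2
Step 3 ('rot'): needs 3 value(s) but depth is 2 — STACK UNDERFLOW

Answer: step 3: rot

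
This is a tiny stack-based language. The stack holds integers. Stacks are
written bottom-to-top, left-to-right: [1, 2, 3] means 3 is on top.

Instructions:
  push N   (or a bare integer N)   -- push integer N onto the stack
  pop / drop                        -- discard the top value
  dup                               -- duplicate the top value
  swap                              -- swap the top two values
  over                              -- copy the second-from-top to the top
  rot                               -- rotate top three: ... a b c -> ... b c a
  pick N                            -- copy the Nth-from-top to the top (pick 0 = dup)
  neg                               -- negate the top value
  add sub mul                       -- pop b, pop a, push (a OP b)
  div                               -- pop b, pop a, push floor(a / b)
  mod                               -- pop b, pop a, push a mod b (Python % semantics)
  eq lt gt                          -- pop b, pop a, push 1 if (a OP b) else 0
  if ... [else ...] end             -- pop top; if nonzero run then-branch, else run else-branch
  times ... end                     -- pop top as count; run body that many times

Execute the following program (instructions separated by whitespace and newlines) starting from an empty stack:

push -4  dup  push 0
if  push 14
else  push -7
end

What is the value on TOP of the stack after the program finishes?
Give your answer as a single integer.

After 'push -4': [-4]
After 'dup': [-4, -4]
After 'push 0': [-4, -4, 0]
After 'if': [-4, -4]
After 'push -7': [-4, -4, -7]

Answer: -7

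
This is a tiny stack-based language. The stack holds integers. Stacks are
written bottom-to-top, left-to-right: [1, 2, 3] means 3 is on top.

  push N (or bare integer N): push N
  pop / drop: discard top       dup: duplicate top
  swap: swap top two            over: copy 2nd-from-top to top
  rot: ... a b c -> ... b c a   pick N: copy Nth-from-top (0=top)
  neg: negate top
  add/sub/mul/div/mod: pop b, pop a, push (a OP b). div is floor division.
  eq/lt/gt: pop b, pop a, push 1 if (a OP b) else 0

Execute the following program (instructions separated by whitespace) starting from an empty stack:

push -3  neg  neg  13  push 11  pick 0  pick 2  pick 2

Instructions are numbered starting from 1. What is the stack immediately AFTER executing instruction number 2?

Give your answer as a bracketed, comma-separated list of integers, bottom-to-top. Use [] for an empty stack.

Answer: [3]

Derivation:
Step 1 ('push -3'): [-3]
Step 2 ('neg'): [3]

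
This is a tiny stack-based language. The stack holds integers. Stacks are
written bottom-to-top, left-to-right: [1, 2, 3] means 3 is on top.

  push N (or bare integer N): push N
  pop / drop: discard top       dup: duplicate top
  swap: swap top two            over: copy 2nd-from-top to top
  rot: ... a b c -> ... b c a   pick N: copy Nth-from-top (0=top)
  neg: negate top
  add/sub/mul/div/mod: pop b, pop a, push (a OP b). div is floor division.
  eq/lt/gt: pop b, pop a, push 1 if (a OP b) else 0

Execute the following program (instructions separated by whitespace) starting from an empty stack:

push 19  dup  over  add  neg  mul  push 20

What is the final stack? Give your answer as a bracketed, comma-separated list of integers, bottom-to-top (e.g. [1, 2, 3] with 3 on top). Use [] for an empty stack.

After 'push 19': [19]
After 'dup': [19, 19]
After 'over': [19, 19, 19]
After 'add': [19, 38]
After 'neg': [19, -38]
After 'mul': [-722]
After 'push 20': [-722, 20]

Answer: [-722, 20]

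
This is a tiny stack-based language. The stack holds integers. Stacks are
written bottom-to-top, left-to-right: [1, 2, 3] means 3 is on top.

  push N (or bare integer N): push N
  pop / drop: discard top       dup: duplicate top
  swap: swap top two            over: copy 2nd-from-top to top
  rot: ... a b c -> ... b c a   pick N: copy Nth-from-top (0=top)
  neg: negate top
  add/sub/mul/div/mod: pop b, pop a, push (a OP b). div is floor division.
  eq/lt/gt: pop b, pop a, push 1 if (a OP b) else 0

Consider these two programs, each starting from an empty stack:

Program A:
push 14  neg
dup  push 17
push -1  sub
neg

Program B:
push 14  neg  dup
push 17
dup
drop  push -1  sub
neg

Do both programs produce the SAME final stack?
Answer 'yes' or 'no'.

Answer: yes

Derivation:
Program A trace:
  After 'push 14': [14]
  After 'neg': [-14]
  After 'dup': [-14, -14]
  After 'push 17': [-14, -14, 17]
  After 'push -1': [-14, -14, 17, -1]
  After 'sub': [-14, -14, 18]
  After 'neg': [-14, -14, -18]
Program A final stack: [-14, -14, -18]

Program B trace:
  After 'push 14': [14]
  After 'neg': [-14]
  After 'dup': [-14, -14]
  After 'push 17': [-14, -14, 17]
  After 'dup': [-14, -14, 17, 17]
  After 'drop': [-14, -14, 17]
  After 'push -1': [-14, -14, 17, -1]
  After 'sub': [-14, -14, 18]
  After 'neg': [-14, -14, -18]
Program B final stack: [-14, -14, -18]
Same: yes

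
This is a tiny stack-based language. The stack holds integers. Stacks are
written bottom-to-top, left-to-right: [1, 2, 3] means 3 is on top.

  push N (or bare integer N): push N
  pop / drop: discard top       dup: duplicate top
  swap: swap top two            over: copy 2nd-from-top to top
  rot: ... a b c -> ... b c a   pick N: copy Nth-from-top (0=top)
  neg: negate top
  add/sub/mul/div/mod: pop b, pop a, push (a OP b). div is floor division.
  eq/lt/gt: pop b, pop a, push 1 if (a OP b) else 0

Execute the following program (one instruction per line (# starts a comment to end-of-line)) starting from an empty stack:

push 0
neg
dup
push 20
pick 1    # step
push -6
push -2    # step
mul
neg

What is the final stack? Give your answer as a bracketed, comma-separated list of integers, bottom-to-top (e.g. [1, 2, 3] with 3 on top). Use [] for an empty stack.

Answer: [0, 0, 20, 0, -12]

Derivation:
After 'push 0': [0]
After 'neg': [0]
After 'dup': [0, 0]
After 'push 20': [0, 0, 20]
After 'pick 1': [0, 0, 20, 0]
After 'push -6': [0, 0, 20, 0, -6]
After 'push -2': [0, 0, 20, 0, -6, -2]
After 'mul': [0, 0, 20, 0, 12]
After 'neg': [0, 0, 20, 0, -12]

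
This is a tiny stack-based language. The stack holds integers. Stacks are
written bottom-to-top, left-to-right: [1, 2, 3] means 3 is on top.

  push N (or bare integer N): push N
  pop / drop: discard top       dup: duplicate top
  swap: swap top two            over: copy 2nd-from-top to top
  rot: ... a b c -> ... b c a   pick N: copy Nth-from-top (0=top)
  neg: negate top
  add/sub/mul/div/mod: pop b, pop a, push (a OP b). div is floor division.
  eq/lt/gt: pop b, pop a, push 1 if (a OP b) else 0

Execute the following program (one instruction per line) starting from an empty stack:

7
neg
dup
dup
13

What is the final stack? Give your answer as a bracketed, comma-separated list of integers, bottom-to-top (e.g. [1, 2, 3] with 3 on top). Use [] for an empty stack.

Answer: [-7, -7, -7, 13]

Derivation:
After 'push 7': [7]
After 'neg': [-7]
After 'dup': [-7, -7]
After 'dup': [-7, -7, -7]
After 'push 13': [-7, -7, -7, 13]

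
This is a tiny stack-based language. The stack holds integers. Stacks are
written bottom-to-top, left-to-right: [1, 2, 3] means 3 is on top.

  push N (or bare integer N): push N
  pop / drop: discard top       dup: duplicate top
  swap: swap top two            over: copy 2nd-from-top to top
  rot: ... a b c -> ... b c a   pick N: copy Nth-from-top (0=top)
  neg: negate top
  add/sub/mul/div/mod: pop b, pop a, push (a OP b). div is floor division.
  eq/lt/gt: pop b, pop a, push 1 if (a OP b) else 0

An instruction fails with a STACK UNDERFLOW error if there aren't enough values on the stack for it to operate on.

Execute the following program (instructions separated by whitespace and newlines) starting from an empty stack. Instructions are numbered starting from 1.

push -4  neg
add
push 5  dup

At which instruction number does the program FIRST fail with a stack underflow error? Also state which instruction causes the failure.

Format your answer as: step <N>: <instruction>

Step 1 ('push -4'): stack = [-4], depth = 1
Step 2 ('neg'): stack = [4], depth = 1
Step 3 ('add'): needs 2 value(s) but depth is 1 — STACK UNDERFLOW

Answer: step 3: add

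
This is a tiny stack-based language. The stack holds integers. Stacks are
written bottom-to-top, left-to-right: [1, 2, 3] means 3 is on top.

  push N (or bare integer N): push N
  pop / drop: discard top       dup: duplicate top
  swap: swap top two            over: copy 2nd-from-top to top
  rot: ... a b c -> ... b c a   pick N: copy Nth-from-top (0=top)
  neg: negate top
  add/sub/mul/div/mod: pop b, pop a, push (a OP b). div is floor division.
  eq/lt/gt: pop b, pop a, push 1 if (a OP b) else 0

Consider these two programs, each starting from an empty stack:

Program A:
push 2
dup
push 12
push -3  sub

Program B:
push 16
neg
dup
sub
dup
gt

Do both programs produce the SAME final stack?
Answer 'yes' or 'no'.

Program A trace:
  After 'push 2': [2]
  After 'dup': [2, 2]
  After 'push 12': [2, 2, 12]
  After 'push -3': [2, 2, 12, -3]
  After 'sub': [2, 2, 15]
Program A final stack: [2, 2, 15]

Program B trace:
  After 'push 16': [16]
  After 'neg': [-16]
  After 'dup': [-16, -16]
  After 'sub': [0]
  After 'dup': [0, 0]
  After 'gt': [0]
Program B final stack: [0]
Same: no

Answer: no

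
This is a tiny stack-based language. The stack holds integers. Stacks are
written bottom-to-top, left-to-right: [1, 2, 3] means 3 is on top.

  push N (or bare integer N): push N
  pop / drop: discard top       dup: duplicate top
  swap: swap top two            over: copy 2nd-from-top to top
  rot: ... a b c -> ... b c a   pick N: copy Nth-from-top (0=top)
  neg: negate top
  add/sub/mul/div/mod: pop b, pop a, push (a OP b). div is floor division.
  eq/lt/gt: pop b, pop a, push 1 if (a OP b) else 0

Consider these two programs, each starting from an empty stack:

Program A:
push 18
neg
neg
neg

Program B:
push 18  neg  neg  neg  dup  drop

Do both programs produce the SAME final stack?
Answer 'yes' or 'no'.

Answer: yes

Derivation:
Program A trace:
  After 'push 18': [18]
  After 'neg': [-18]
  After 'neg': [18]
  After 'neg': [-18]
Program A final stack: [-18]

Program B trace:
  After 'push 18': [18]
  After 'neg': [-18]
  After 'neg': [18]
  After 'neg': [-18]
  After 'dup': [-18, -18]
  After 'drop': [-18]
Program B final stack: [-18]
Same: yes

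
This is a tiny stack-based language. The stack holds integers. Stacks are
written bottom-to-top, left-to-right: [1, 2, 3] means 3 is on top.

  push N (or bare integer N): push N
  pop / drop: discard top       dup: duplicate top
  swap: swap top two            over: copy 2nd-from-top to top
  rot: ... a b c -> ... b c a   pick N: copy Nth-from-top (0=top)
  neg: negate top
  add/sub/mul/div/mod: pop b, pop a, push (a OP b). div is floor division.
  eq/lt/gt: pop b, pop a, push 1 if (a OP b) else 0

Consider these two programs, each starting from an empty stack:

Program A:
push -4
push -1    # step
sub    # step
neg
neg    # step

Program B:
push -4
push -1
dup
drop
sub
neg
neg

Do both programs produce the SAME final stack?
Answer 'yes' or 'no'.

Answer: yes

Derivation:
Program A trace:
  After 'push -4': [-4]
  After 'push -1': [-4, -1]
  After 'sub': [-3]
  After 'neg': [3]
  After 'neg': [-3]
Program A final stack: [-3]

Program B trace:
  After 'push -4': [-4]
  After 'push -1': [-4, -1]
  After 'dup': [-4, -1, -1]
  After 'drop': [-4, -1]
  After 'sub': [-3]
  After 'neg': [3]
  After 'neg': [-3]
Program B final stack: [-3]
Same: yes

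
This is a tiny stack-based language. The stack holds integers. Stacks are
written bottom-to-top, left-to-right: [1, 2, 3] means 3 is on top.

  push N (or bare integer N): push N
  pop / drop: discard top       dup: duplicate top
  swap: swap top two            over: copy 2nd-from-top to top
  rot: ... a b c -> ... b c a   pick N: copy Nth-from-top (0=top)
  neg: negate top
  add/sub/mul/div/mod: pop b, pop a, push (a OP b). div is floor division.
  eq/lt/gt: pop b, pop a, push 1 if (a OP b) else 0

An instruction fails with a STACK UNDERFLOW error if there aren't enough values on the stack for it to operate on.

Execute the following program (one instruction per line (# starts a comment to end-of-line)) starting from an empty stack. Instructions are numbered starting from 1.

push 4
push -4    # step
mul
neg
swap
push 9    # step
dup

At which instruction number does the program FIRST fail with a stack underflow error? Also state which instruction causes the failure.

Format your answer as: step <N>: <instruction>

Step 1 ('push 4'): stack = [4], depth = 1
Step 2 ('push -4'): stack = [4, -4], depth = 2
Step 3 ('mul'): stack = [-16], depth = 1
Step 4 ('neg'): stack = [16], depth = 1
Step 5 ('swap'): needs 2 value(s) but depth is 1 — STACK UNDERFLOW

Answer: step 5: swap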